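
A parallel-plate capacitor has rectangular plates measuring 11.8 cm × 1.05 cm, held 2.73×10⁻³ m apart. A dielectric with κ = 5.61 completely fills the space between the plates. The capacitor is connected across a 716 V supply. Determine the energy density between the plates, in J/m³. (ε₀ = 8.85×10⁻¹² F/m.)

E = V/d = 716 / 2.73×10⁻³ = 2.62×10⁵ V/m.
u = ½κε₀E² = ½ × 5.61 × 8.85×10⁻¹² × (2.62×10⁵)² = 1.71 J/m³.

u ≈ 1.71 J/m³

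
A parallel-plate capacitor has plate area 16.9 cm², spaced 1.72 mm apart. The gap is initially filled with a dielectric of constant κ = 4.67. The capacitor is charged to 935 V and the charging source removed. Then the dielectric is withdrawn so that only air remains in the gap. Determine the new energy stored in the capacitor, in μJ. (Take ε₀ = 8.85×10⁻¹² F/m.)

U ≈ 82.9 μJ

A = 16.9 cm² = 1.69×10⁻³ m².
Initially C₁ = κε₀A/d = 4.67 × 8.85×10⁻¹² × 1.69×10⁻³ / 1.72×10⁻³ = 4.06×10⁻¹¹ F.
U₁ = 1.78×10⁻⁵ J.
Isolated ⇒ Q is held fixed. C₂ = 0.214 C₁ and U = Q²/(2C), so U₂/U₁ = C₁/C₂ = 4.67.
U₂ = 4.67 × 1.78×10⁻⁵ = 8.29×10⁻⁵ J.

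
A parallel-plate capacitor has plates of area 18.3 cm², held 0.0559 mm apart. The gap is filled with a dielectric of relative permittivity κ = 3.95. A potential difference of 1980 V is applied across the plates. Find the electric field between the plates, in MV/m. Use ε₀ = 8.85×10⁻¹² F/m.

E = V/d = 1980 / 5.59×10⁻⁵ = 3.54×10⁷ V/m.

E ≈ 35.4 MV/m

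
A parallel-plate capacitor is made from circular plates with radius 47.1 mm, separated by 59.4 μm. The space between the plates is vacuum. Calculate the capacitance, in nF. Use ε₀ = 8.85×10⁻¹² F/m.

A = π(47.1 mm)² = 6.97×10⁻³ m².
C = ε₀A/d = 8.85×10⁻¹² × 6.97×10⁻³ / 5.94×10⁻⁵ = 1.04×10⁻⁹ F.

C ≈ 1.04 nF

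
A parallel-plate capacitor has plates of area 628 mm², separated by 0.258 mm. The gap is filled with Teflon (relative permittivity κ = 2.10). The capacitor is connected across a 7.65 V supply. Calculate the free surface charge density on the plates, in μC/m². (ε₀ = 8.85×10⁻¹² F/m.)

A = 628 mm² = 6.28×10⁻⁴ m².
C = κε₀A/d = 2.10 × 8.85×10⁻¹² × 6.28×10⁻⁴ / 2.58×10⁻⁴ = 4.52×10⁻¹¹ F.
σ = Q/A = CV/A = 4.52×10⁻¹¹ × 7.65 / 6.28×10⁻⁴ = 5.51×10⁻⁷ C/m².

σ ≈ 0.551 μC/m²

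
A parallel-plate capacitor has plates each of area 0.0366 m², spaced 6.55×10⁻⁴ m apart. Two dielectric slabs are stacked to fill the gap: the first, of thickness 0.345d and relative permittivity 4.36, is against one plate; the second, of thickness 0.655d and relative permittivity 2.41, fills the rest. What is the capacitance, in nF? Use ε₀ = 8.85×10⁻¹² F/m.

Stacked slabs ⇒ two capacitors in series, each with the full plate area.
C₁ = κ₁ε₀A/d₁ = 4.36 × 8.85×10⁻¹² × 3.66×10⁻² / 2.26×10⁻⁴ = 6.25×10⁻⁹ F.
C₂ = κ₂ε₀A/d₂ = 2.41 × 8.85×10⁻¹² × 3.66×10⁻² / 4.29×10⁻⁴ = 1.82×10⁻⁹ F.
C = (1/C₁ + 1/C₂)⁻¹ = 1.41×10⁻⁹ F.

1.41 nF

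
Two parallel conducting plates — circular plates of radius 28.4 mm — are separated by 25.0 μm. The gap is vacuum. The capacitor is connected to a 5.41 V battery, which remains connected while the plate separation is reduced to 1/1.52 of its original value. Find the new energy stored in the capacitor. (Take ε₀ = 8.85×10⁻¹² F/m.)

U ≈ 20.0 nJ

A = π(28.4 mm)² = 2.53×10⁻³ m².
Initially C₁ = ε₀A/d = 8.85×10⁻¹² × 2.53×10⁻³ / 2.50×10⁻⁵ = 8.97×10⁻¹⁰ F.
U₁ = 1.31×10⁻⁸ J.
Battery connected ⇒ V is held fixed. C₂ = 1.52 C₁ and U = ½CV², so U₂/U₁ = C₂/C₁ = 1.52.
U₂ = 1.52 × 1.31×10⁻⁸ = 2.00×10⁻⁸ J.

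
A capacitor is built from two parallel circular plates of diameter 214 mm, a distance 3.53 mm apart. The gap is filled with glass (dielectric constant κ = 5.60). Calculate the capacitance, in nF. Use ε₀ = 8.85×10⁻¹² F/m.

A = π(214/2 mm)² = 3.60×10⁻² m².
C = κε₀A/d = 5.60 × 8.85×10⁻¹² × 3.60×10⁻² / 3.53×10⁻³ = 5.05×10⁻¹⁰ F.

C ≈ 0.505 nF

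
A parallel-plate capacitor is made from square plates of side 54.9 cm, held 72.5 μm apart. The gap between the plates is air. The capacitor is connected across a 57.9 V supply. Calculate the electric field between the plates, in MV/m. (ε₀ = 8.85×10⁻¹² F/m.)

E ≈ 0.799 MV/m

E = V/d = 57.9 / 7.25×10⁻⁵ = 7.99×10⁵ V/m.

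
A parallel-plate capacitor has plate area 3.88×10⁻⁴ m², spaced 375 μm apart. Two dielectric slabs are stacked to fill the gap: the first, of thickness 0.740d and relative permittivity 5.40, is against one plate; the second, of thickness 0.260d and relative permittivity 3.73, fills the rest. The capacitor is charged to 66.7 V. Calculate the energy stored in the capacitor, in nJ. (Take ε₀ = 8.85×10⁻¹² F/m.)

U ≈ 98.5 nJ

Stacked slabs ⇒ two capacitors in series, each with the full plate area.
C₁ = κ₁ε₀A/d₁ = 5.40 × 8.85×10⁻¹² × 3.88×10⁻⁴ / 2.77×10⁻⁴ = 6.68×10⁻¹¹ F.
C₂ = κ₂ε₀A/d₂ = 3.73 × 8.85×10⁻¹² × 3.88×10⁻⁴ / 9.75×10⁻⁵ = 1.31×10⁻¹⁰ F.
C = (1/C₁ + 1/C₂)⁻¹ = 4.43×10⁻¹¹ F.
U = ½CV² = ½ × 4.43×10⁻¹¹ × (66.7)² = 9.85×10⁻⁸ J.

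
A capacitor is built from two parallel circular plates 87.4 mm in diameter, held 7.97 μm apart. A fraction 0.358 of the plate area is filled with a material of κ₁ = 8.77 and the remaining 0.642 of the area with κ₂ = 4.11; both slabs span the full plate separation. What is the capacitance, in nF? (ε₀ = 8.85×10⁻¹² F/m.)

A = π(87.4/2 mm)² = 6.00×10⁻³ m².
Side-by-side slabs ⇒ two capacitors in parallel, each spanning the full gap.
C₁ = κ₁ε₀A₁/d = 8.77 × 8.85×10⁻¹² × 2.15×10⁻³ / 7.97×10⁻⁶ = 2.09×10⁻⁸ F.
C₂ = κ₂ε₀A₂/d = 4.11 × 8.85×10⁻¹² × 3.85×10⁻³ / 7.97×10⁻⁶ = 1.76×10⁻⁸ F.
C = C₁ + C₂ = 3.85×10⁻⁸ F.

38.5 nF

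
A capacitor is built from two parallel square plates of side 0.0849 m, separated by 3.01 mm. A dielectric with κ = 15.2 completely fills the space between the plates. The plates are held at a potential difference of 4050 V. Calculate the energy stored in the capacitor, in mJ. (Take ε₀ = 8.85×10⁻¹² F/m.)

2.64 mJ

A = (0.0849 m)² = 7.21×10⁻³ m².
C = κε₀A/d = 15.2 × 8.85×10⁻¹² × 7.21×10⁻³ / 3.01×10⁻³ = 3.22×10⁻¹⁰ F.
U = ½CV² = ½ × 3.22×10⁻¹⁰ × (4050)² = 2.64×10⁻³ J.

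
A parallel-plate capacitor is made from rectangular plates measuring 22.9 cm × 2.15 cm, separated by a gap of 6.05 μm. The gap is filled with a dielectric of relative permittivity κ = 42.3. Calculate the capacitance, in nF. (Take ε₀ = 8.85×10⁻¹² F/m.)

305 nF

A = 22.9 × 2.15 cm² = 4.92×10⁻³ m².
C = κε₀A/d = 42.3 × 8.85×10⁻¹² × 4.92×10⁻³ / 6.05×10⁻⁶ = 3.05×10⁻⁷ F.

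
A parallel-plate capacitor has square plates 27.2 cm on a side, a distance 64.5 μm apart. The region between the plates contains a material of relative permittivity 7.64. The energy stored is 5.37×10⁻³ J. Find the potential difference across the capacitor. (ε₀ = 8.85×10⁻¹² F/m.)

A = (27.2 cm)² = 7.40×10⁻² m².
C = κε₀A/d = 7.64 × 8.85×10⁻¹² × 7.40×10⁻² / 6.45×10⁻⁵ = 7.76×10⁻⁸ F.
V = √(2U/C) = √(2 × 5.37×10⁻³ / 7.76×10⁻⁸) = 3.72×10² V.

372 V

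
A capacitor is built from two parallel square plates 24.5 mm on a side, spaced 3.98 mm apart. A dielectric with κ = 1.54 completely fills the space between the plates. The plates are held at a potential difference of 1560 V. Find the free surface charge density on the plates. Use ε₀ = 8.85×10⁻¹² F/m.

A = (24.5 mm)² = 6.00×10⁻⁴ m².
C = κε₀A/d = 1.54 × 8.85×10⁻¹² × 6.00×10⁻⁴ / 3.98×10⁻³ = 2.06×10⁻¹² F.
σ = Q/A = CV/A = 2.06×10⁻¹² × 1560 / 6.00×10⁻⁴ = 5.34×10⁻⁶ C/m².

σ ≈ 0.534 nC/cm²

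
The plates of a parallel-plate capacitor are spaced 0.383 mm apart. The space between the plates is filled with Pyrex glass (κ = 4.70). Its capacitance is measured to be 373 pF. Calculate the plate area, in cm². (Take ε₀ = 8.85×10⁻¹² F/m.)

A = Cd/(κε₀) = 3.73×10⁻¹⁰ × 3.83×10⁻⁴ / (4.70 × 8.85×10⁻¹²) = 3.43×10⁻³ m².

A ≈ 34.3 cm²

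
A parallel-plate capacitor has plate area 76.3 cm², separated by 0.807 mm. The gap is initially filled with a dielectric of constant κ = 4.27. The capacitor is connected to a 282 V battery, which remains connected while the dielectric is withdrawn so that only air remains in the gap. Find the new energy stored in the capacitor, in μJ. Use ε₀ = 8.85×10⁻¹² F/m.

A = 76.3 cm² = 7.63×10⁻³ m².
Initially C₁ = κε₀A/d = 4.27 × 8.85×10⁻¹² × 7.63×10⁻³ / 8.07×10⁻⁴ = 3.57×10⁻¹⁰ F.
U₁ = 1.42×10⁻⁵ J.
Battery connected ⇒ V is held fixed. C₂ = 0.234 C₁ and U = ½CV², so U₂/U₁ = C₂/C₁ = 0.234.
U₂ = 0.234 × 1.42×10⁻⁵ = 3.33×10⁻⁶ J.

U ≈ 3.33 μJ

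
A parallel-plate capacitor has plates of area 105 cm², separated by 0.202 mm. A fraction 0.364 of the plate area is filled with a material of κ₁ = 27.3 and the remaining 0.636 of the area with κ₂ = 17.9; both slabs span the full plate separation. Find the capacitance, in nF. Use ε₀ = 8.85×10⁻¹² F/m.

A = 105 cm² = 1.05×10⁻² m².
Side-by-side slabs ⇒ two capacitors in parallel, each spanning the full gap.
C₁ = κ₁ε₀A₁/d = 27.3 × 8.85×10⁻¹² × 3.82×10⁻³ / 2.02×10⁻⁴ = 4.57×10⁻⁹ F.
C₂ = κ₂ε₀A₂/d = 17.9 × 8.85×10⁻¹² × 6.68×10⁻³ / 2.02×10⁻⁴ = 5.24×10⁻⁹ F.
C = C₁ + C₂ = 9.81×10⁻⁹ F.

9.81 nF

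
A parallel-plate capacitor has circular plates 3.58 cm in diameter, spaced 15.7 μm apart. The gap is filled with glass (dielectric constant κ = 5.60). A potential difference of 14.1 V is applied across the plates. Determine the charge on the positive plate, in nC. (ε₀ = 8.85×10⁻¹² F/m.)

A = π(3.58/2 cm)² = 1.01×10⁻³ m².
C = κε₀A/d = 5.60 × 8.85×10⁻¹² × 1.01×10⁻³ / 1.57×10⁻⁵ = 3.18×10⁻⁹ F.
Q = CV = 3.18×10⁻⁹ × 14.1 = 4.48×10⁻⁸ C.

44.8 nC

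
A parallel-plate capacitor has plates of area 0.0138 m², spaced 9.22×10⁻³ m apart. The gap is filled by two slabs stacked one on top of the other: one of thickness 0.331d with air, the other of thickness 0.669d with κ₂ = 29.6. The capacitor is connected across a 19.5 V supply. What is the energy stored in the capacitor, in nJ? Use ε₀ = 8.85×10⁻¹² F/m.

U ≈ 7.12 nJ

Stacked slabs ⇒ two capacitors in series, each with the full plate area.
C₁ = κ₁ε₀A/d₁ = 1.00 × 8.85×10⁻¹² × 1.38×10⁻² / 3.05×10⁻³ = 4.00×10⁻¹¹ F.
C₂ = κ₂ε₀A/d₂ = 29.6 × 8.85×10⁻¹² × 1.38×10⁻² / 6.17×10⁻³ = 5.86×10⁻¹⁰ F.
C = (1/C₁ + 1/C₂)⁻¹ = 3.75×10⁻¹¹ F.
U = ½CV² = ½ × 3.75×10⁻¹¹ × (19.5)² = 7.12×10⁻⁹ J.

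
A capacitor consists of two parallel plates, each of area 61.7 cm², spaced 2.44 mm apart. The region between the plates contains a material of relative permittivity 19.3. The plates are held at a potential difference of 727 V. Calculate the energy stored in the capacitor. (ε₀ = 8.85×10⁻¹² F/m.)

A = 61.7 cm² = 6.17×10⁻³ m².
C = κε₀A/d = 19.3 × 8.85×10⁻¹² × 6.17×10⁻³ / 2.44×10⁻³ = 4.32×10⁻¹⁰ F.
U = ½CV² = ½ × 4.32×10⁻¹⁰ × (727)² = 1.14×10⁻⁴ J.

U ≈ 114 μJ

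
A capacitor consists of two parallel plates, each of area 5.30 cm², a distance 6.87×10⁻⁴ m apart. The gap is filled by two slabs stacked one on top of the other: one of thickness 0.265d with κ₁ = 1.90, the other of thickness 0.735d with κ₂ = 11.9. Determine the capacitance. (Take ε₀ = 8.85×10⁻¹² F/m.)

33.9 pF

A = 5.30 cm² = 5.30×10⁻⁴ m².
Stacked slabs ⇒ two capacitors in series, each with the full plate area.
C₁ = κ₁ε₀A/d₁ = 1.90 × 8.85×10⁻¹² × 5.30×10⁻⁴ / 1.82×10⁻⁴ = 4.90×10⁻¹¹ F.
C₂ = κ₂ε₀A/d₂ = 11.9 × 8.85×10⁻¹² × 5.30×10⁻⁴ / 5.05×10⁻⁴ = 1.11×10⁻¹⁰ F.
C = (1/C₁ + 1/C₂)⁻¹ = 3.39×10⁻¹¹ F.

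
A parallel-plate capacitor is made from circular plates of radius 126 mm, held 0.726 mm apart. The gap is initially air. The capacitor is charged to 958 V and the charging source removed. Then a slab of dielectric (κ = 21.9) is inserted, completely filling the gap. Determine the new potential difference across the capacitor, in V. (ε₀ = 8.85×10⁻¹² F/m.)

V ≈ 43.7 V

A = π(126 mm)² = 4.99×10⁻² m².
Initially C₁ = ε₀A/d = 8.85×10⁻¹² × 4.99×10⁻² / 7.26×10⁻⁴ = 6.08×10⁻¹⁰ F.
V₁ = 9.58×10² V.
Isolated ⇒ Q is held fixed. C₂ = 21.9 C₁ and V = Q/C, so V₂/V₁ = C₁/C₂ = 0.0457.
V₂ = 0.0457 × 9.58×10² = 43.7 V.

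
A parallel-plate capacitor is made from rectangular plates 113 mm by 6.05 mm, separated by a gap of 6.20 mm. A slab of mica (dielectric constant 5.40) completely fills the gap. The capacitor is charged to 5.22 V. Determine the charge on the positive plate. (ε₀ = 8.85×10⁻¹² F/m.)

A = 113 × 6.05 mm² = 6.84×10⁻⁴ m².
C = κε₀A/d = 5.40 × 8.85×10⁻¹² × 6.84×10⁻⁴ / 6.20×10⁻³ = 5.27×10⁻¹² F.
Q = CV = 5.27×10⁻¹² × 5.22 = 2.75×10⁻¹¹ C.

27.5 pC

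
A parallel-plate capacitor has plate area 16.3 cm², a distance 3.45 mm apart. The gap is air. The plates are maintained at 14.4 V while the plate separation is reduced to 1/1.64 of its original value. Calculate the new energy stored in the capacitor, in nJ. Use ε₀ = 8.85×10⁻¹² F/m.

U ≈ 0.711 nJ

A = 16.3 cm² = 1.63×10⁻³ m².
Initially C₁ = ε₀A/d = 8.85×10⁻¹² × 1.63×10⁻³ / 3.45×10⁻³ = 4.18×10⁻¹² F.
U₁ = 4.34×10⁻¹⁰ J.
Battery connected ⇒ V is held fixed. C₂ = 1.64 C₁ and U = ½CV², so U₂/U₁ = C₂/C₁ = 1.64.
U₂ = 1.64 × 4.34×10⁻¹⁰ = 7.11×10⁻¹⁰ J.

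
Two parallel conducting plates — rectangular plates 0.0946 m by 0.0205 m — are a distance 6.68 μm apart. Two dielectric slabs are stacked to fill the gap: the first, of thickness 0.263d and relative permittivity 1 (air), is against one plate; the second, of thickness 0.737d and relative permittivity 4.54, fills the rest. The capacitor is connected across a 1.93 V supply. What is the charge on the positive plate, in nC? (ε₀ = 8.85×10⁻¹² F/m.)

Q ≈ 11.7 nC

A = 0.0946 × 0.0205 m² = 1.94×10⁻³ m².
Stacked slabs ⇒ two capacitors in series, each with the full plate area.
C₁ = κ₁ε₀A/d₁ = 1.00 × 8.85×10⁻¹² × 1.94×10⁻³ / 1.76×10⁻⁶ = 9.77×10⁻⁹ F.
C₂ = κ₂ε₀A/d₂ = 4.54 × 8.85×10⁻¹² × 1.94×10⁻³ / 4.92×10⁻⁶ = 1.58×10⁻⁸ F.
C = (1/C₁ + 1/C₂)⁻¹ = 6.04×10⁻⁹ F.
Q = CV = 6.04×10⁻⁹ × 1.93 = 1.17×10⁻⁸ C.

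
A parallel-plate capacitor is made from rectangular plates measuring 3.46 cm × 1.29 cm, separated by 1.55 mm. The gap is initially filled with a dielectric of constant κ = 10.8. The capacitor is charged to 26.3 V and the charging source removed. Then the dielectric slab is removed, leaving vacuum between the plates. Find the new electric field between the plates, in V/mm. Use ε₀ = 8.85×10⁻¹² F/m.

A = 3.46 × 1.29 cm² = 4.46×10⁻⁴ m².
Initially C₁ = κε₀A/d = 10.8 × 8.85×10⁻¹² × 4.46×10⁻⁴ / 1.55×10⁻³ = 2.75×10⁻¹¹ F.
E₁ = 1.70×10⁴ V/m.
Isolated ⇒ Q is held fixed. V₂ = Q/C₂ = V₁/0.0926; E = V/d, so E₂/E₁ = (V₂/V₁)(d₁/d₂) = 10.8.
E₂ = 10.8 × 1.70×10⁴ = 1.83×10⁵ V/m.

E ≈ 183 V/mm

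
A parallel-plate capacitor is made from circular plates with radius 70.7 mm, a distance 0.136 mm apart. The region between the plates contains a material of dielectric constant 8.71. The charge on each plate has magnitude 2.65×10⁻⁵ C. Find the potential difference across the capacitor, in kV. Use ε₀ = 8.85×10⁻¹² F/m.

A = π(70.7 mm)² = 1.57×10⁻² m².
C = κε₀A/d = 8.71 × 8.85×10⁻¹² × 1.57×10⁻² / 1.36×10⁻⁴ = 8.90×10⁻⁹ F.
V = Q/C = 2.65×10⁻⁵ / 8.90×10⁻⁹ = 2.98×10³ V.

2.98 kV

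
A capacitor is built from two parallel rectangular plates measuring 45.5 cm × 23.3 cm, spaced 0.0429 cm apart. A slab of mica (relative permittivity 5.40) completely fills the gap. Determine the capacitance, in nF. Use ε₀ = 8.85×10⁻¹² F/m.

11.8 nF

A = 45.5 × 23.3 cm² = 0.106 m².
C = κε₀A/d = 5.40 × 8.85×10⁻¹² × 0.106 / 4.29×10⁻⁴ = 1.18×10⁻⁸ F.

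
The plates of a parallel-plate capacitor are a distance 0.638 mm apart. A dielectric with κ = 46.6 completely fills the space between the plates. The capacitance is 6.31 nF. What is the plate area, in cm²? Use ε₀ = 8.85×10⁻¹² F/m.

A = Cd/(κε₀) = 6.31×10⁻⁹ × 6.38×10⁻⁴ / (46.6 × 8.85×10⁻¹²) = 9.76×10⁻³ m².

97.6 cm²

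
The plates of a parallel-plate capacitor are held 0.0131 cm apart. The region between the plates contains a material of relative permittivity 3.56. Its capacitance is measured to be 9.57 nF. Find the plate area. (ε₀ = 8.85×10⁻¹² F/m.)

A = Cd/(κε₀) = 9.57×10⁻⁹ × 1.31×10⁻⁴ / (3.56 × 8.85×10⁻¹²) = 3.98×10⁻² m².

A ≈ 398 cm²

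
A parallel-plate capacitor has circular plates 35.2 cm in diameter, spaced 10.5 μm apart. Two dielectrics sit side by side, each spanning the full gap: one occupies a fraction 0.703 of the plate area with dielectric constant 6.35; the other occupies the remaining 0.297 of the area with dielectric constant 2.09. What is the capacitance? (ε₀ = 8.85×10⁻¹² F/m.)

A = π(35.2/2 cm)² = 9.73×10⁻² m².
Side-by-side slabs ⇒ two capacitors in parallel, each spanning the full gap.
C₁ = κ₁ε₀A₁/d = 6.35 × 8.85×10⁻¹² × 6.84×10⁻² / 1.05×10⁻⁵ = 3.66×10⁻⁷ F.
C₂ = κ₂ε₀A₂/d = 2.09 × 8.85×10⁻¹² × 2.89×10⁻² / 1.05×10⁻⁵ = 5.09×10⁻⁸ F.
C = C₁ + C₂ = 4.17×10⁻⁷ F.

C ≈ 417 nF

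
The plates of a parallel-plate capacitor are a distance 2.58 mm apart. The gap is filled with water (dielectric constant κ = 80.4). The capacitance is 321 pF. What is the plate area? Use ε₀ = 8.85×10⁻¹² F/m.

A ≈ 11.6 cm²

A = Cd/(κε₀) = 3.21×10⁻¹⁰ × 2.58×10⁻³ / (80.4 × 8.85×10⁻¹²) = 1.16×10⁻³ m².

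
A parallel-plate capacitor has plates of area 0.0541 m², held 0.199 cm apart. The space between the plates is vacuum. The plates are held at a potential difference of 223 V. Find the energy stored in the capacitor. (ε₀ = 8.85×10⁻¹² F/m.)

C = ε₀A/d = 8.85×10⁻¹² × 5.41×10⁻² / 1.99×10⁻³ = 2.41×10⁻¹⁰ F.
U = ½CV² = ½ × 2.41×10⁻¹⁰ × (223)² = 5.98×10⁻⁶ J.

5.98 μJ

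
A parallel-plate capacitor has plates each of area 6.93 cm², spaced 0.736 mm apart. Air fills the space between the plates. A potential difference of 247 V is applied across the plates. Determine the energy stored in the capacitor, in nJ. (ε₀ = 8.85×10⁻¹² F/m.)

A = 6.93 cm² = 6.93×10⁻⁴ m².
C = ε₀A/d = 8.85×10⁻¹² × 6.93×10⁻⁴ / 7.36×10⁻⁴ = 8.33×10⁻¹² F.
U = ½CV² = ½ × 8.33×10⁻¹² × (247)² = 2.54×10⁻⁷ J.

254 nJ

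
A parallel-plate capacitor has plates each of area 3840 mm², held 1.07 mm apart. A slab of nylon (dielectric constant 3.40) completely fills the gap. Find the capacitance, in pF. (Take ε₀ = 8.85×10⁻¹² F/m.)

C ≈ 108 pF

A = 3840 mm² = 3.84×10⁻³ m².
C = κε₀A/d = 3.40 × 8.85×10⁻¹² × 3.84×10⁻³ / 1.07×10⁻³ = 1.08×10⁻¹⁰ F.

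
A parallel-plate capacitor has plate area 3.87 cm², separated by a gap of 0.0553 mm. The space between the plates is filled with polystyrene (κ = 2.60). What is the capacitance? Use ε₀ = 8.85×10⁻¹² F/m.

C ≈ 161 pF

A = 3.87 cm² = 3.87×10⁻⁴ m².
C = κε₀A/d = 2.60 × 8.85×10⁻¹² × 3.87×10⁻⁴ / 5.53×10⁻⁵ = 1.61×10⁻¹⁰ F.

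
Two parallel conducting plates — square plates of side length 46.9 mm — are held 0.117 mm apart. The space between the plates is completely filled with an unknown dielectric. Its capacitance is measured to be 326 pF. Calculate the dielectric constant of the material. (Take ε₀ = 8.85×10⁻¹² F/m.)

A = (46.9 mm)² = 2.20×10⁻³ m².
κ = Cd/(ε₀A) = 3.26×10⁻¹⁰ × 1.17×10⁻⁴ / (8.85×10⁻¹² × 2.20×10⁻³) = 1.96.

1.96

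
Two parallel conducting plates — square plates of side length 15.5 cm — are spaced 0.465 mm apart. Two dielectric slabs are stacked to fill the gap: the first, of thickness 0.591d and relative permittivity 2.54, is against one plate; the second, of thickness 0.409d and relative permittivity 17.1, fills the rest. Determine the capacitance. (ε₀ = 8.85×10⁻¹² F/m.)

A = (15.5 cm)² = 2.40×10⁻² m².
Stacked slabs ⇒ two capacitors in series, each with the full plate area.
C₁ = κ₁ε₀A/d₁ = 2.54 × 8.85×10⁻¹² × 2.40×10⁻² / 2.75×10⁻⁴ = 1.97×10⁻⁹ F.
C₂ = κ₂ε₀A/d₂ = 17.1 × 8.85×10⁻¹² × 2.40×10⁻² / 1.90×10⁻⁴ = 1.91×10⁻⁸ F.
C = (1/C₁ + 1/C₂)⁻¹ = 1.78×10⁻⁹ F.

C ≈ 1.78 nF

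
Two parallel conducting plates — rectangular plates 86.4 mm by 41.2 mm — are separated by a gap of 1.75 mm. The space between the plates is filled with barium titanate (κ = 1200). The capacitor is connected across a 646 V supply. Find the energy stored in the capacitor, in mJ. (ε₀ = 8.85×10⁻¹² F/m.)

U ≈ 4.51 mJ

A = 86.4 × 41.2 mm² = 3.56×10⁻³ m².
C = κε₀A/d = 1200 × 8.85×10⁻¹² × 3.56×10⁻³ / 1.75×10⁻³ = 2.16×10⁻⁸ F.
U = ½CV² = ½ × 2.16×10⁻⁸ × (646)² = 4.51×10⁻³ J.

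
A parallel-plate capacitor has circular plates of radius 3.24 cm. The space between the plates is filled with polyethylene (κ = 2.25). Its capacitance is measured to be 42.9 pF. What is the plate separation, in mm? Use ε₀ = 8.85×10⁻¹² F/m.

A = π(3.24 cm)² = 3.30×10⁻³ m².
d = κε₀A/C = 2.25 × 8.85×10⁻¹² × 3.30×10⁻³ / 4.29×10⁻¹¹ = 1.53×10⁻³ m.

d ≈ 1.53 mm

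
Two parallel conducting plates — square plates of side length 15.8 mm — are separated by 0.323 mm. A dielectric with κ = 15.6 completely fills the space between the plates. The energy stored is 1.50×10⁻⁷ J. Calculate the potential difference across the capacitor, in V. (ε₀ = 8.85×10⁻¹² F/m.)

53.0 V

A = (15.8 mm)² = 2.50×10⁻⁴ m².
C = κε₀A/d = 15.6 × 8.85×10⁻¹² × 2.50×10⁻⁴ / 3.23×10⁻⁴ = 1.07×10⁻¹⁰ F.
V = √(2U/C) = √(2 × 1.50×10⁻⁷ / 1.07×10⁻¹⁰) = 53.0 V.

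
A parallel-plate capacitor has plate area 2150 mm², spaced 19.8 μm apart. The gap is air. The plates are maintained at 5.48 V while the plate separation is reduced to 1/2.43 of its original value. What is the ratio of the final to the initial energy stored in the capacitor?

U₂/U₁ ≈ 2.43

Battery connected ⇒ V is held fixed.
C₂ = 2.43 C₁ and U = ½CV², so U₂/U₁ = C₂/C₁ = 2.43.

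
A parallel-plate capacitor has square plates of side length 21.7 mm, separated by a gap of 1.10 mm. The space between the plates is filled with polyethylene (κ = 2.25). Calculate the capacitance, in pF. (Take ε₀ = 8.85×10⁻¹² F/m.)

8.52 pF

A = (21.7 mm)² = 4.71×10⁻⁴ m².
C = κε₀A/d = 2.25 × 8.85×10⁻¹² × 4.71×10⁻⁴ / 1.10×10⁻³ = 8.52×10⁻¹² F.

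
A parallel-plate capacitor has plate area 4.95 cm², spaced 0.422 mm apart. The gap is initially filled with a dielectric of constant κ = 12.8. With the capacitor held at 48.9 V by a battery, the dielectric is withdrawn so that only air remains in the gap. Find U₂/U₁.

Battery connected ⇒ V is held fixed.
C₂ = 0.0781 C₁ and U = ½CV², so U₂/U₁ = C₂/C₁ = 0.0781.

0.0781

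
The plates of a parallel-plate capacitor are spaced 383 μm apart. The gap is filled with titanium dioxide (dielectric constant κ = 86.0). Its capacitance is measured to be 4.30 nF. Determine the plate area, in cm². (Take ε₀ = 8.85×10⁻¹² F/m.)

A = Cd/(κε₀) = 4.30×10⁻⁹ × 3.83×10⁻⁴ / (86.0 × 8.85×10⁻¹²) = 2.16×10⁻³ m².

A ≈ 21.6 cm²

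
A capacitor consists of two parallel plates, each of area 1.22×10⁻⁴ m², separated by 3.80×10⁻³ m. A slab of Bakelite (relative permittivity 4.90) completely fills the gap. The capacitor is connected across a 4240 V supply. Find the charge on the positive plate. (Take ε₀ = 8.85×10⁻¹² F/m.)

Q ≈ 5.90 nC

C = κε₀A/d = 4.90 × 8.85×10⁻¹² × 1.22×10⁻⁴ / 3.80×10⁻³ = 1.39×10⁻¹² F.
Q = CV = 1.39×10⁻¹² × 4240 = 5.90×10⁻⁹ C.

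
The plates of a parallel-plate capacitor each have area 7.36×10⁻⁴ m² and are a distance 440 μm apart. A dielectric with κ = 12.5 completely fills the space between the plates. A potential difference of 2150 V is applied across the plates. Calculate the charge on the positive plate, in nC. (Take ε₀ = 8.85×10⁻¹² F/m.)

398 nC

C = κε₀A/d = 12.5 × 8.85×10⁻¹² × 7.36×10⁻⁴ / 4.40×10⁻⁴ = 1.85×10⁻¹⁰ F.
Q = CV = 1.85×10⁻¹⁰ × 2150 = 3.98×10⁻⁷ C.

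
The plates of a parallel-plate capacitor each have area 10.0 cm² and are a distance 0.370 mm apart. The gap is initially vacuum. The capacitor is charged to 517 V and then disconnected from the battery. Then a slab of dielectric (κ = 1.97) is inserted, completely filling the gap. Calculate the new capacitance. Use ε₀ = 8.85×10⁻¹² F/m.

A = 10.0 cm² = 1.00×10⁻³ m².
Initially C₁ = ε₀A/d = 8.85×10⁻¹² × 1.00×10⁻³ / 3.70×10⁻⁴ = 2.39×10⁻¹¹ F.
C = κε₀A/d scales with κ, so C₂/C₁ = κ = 1.97.
C₂ = 1.97 × 2.39×10⁻¹¹ = 4.71×10⁻¹¹ F.

47.1 pF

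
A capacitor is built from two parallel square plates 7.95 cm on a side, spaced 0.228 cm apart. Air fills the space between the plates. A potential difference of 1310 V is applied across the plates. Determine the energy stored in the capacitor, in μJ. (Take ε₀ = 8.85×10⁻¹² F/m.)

A = (7.95 cm)² = 6.32×10⁻³ m².
C = ε₀A/d = 8.85×10⁻¹² × 6.32×10⁻³ / 2.28×10⁻³ = 2.45×10⁻¹¹ F.
U = ½CV² = ½ × 2.45×10⁻¹¹ × (1310)² = 2.11×10⁻⁵ J.

U ≈ 21.1 μJ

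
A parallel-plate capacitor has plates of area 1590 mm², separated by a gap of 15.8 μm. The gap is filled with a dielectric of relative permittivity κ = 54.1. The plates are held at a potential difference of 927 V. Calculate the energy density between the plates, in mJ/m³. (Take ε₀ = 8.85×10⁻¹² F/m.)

u ≈ 8.24×10⁸ mJ/m³

E = V/d = 927 / 1.58×10⁻⁵ = 5.87×10⁷ V/m.
u = ½κε₀E² = ½ × 54.1 × 8.85×10⁻¹² × (5.87×10⁷)² = 8.24×10⁵ J/m³.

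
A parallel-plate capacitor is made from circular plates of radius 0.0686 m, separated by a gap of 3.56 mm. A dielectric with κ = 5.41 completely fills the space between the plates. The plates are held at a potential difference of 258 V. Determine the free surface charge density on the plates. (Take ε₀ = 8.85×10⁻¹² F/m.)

A = π(0.0686 m)² = 1.48×10⁻² m².
C = κε₀A/d = 5.41 × 8.85×10⁻¹² × 1.48×10⁻² / 3.56×10⁻³ = 1.99×10⁻¹⁰ F.
σ = Q/A = CV/A = 1.99×10⁻¹⁰ × 258 / 1.48×10⁻² = 3.47×10⁻⁶ C/m².

σ ≈ 3.47 μC/m²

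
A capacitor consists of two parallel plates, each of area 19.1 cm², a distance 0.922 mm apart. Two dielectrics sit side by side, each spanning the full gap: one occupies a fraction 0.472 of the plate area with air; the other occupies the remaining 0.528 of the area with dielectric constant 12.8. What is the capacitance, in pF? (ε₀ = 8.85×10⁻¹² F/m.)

133 pF

A = 19.1 cm² = 1.91×10⁻³ m².
Side-by-side slabs ⇒ two capacitors in parallel, each spanning the full gap.
C₁ = κ₁ε₀A₁/d = 1.00 × 8.85×10⁻¹² × 9.02×10⁻⁴ / 9.22×10⁻⁴ = 8.65×10⁻¹² F.
C₂ = κ₂ε₀A₂/d = 12.8 × 8.85×10⁻¹² × 1.01×10⁻³ / 9.22×10⁻⁴ = 1.24×10⁻¹⁰ F.
C = C₁ + C₂ = 1.33×10⁻¹⁰ F.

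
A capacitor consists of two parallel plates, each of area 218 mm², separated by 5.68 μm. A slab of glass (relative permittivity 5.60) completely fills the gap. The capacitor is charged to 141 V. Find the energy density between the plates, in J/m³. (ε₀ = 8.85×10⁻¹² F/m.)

u ≈ 1.53×10⁴ J/m³

E = V/d = 141 / 5.68×10⁻⁶ = 2.48×10⁷ V/m.
u = ½κε₀E² = ½ × 5.60 × 8.85×10⁻¹² × (2.48×10⁷)² = 1.53×10⁴ J/m³.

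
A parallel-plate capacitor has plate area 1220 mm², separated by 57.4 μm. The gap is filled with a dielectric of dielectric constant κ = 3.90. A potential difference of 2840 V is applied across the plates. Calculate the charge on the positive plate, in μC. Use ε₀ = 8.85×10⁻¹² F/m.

2.08 μC

A = 1220 mm² = 1.22×10⁻³ m².
C = κε₀A/d = 3.90 × 8.85×10⁻¹² × 1.22×10⁻³ / 5.74×10⁻⁵ = 7.34×10⁻¹⁰ F.
Q = CV = 7.34×10⁻¹⁰ × 2840 = 2.08×10⁻⁶ C.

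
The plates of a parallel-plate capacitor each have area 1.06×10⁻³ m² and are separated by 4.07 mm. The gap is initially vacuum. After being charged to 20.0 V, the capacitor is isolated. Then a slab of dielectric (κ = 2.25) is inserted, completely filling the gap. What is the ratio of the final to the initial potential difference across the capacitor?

Isolated ⇒ Q is held fixed.
C₂ = 2.25 C₁ and V = Q/C, so V₂/V₁ = C₁/C₂ = 0.444.

0.444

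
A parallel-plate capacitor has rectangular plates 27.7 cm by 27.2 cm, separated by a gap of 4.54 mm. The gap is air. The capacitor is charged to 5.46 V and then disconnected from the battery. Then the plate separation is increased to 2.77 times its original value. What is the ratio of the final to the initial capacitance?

C₂/C₁ ≈ 0.361

C = ε₀A/d scales as 1/d, so C₂/C₁ = d₁/d₂ = 1/2.77 = 0.361.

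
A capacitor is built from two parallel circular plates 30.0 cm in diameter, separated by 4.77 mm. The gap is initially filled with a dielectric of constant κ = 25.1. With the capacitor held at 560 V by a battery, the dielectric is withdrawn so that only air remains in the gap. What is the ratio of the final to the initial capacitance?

0.0398

C = κε₀A/d scales with κ, so C₂/C₁ = 1/κ = 1/25.1 = 0.0398.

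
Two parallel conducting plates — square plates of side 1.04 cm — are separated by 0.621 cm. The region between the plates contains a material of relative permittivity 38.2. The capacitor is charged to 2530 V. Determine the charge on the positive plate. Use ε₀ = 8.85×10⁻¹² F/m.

14.9 nC

A = (1.04 cm)² = 1.08×10⁻⁴ m².
C = κε₀A/d = 38.2 × 8.85×10⁻¹² × 1.08×10⁻⁴ / 6.21×10⁻³ = 5.89×10⁻¹² F.
Q = CV = 5.89×10⁻¹² × 2530 = 1.49×10⁻⁸ C.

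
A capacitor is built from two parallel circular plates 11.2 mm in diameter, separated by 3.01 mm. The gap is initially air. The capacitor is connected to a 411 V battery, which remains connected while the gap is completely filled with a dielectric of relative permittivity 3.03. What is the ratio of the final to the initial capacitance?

C = κε₀A/d scales with κ, so C₂/C₁ = κ = 3.03.

C₂/C₁ ≈ 3.03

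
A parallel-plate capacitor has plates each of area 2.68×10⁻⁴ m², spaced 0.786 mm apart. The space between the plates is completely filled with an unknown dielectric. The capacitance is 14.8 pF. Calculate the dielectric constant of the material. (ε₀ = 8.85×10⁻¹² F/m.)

κ = Cd/(ε₀A) = 1.48×10⁻¹¹ × 7.86×10⁻⁴ / (8.85×10⁻¹² × 2.68×10⁻⁴) = 4.90.

κ ≈ 4.90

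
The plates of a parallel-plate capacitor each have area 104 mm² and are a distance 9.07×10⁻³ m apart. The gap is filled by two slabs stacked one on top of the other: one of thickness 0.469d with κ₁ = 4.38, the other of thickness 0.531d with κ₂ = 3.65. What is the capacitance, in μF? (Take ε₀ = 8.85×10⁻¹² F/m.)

A = 104 mm² = 1.04×10⁻⁴ m².
Stacked slabs ⇒ two capacitors in series, each with the full plate area.
C₁ = κ₁ε₀A/d₁ = 4.38 × 8.85×10⁻¹² × 1.04×10⁻⁴ / 4.25×10⁻³ = 9.48×10⁻¹³ F.
C₂ = κ₂ε₀A/d₂ = 3.65 × 8.85×10⁻¹² × 1.04×10⁻⁴ / 4.82×10⁻³ = 6.98×10⁻¹³ F.
C = (1/C₁ + 1/C₂)⁻¹ = 4.02×10⁻¹³ F.

C ≈ 4.02×10⁻⁷ μF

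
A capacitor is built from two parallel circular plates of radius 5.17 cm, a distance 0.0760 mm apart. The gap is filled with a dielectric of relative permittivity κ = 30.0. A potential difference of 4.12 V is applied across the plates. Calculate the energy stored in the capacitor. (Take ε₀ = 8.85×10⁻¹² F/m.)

U ≈ 249 nJ

A = π(5.17 cm)² = 8.40×10⁻³ m².
C = κε₀A/d = 30.0 × 8.85×10⁻¹² × 8.40×10⁻³ / 7.60×10⁻⁵ = 2.93×10⁻⁸ F.
U = ½CV² = ½ × 2.93×10⁻⁸ × (4.12)² = 2.49×10⁻⁷ J.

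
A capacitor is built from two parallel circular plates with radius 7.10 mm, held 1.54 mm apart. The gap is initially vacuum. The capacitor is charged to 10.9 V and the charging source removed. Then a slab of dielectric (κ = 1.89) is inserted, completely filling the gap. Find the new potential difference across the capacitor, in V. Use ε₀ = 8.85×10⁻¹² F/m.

A = π(7.10 mm)² = 1.58×10⁻⁴ m².
Initially C₁ = ε₀A/d = 8.85×10⁻¹² × 1.58×10⁻⁴ / 1.54×10⁻³ = 9.10×10⁻¹³ F.
V₁ = 10.9 V.
Isolated ⇒ Q is held fixed. C₂ = 1.89 C₁ and V = Q/C, so V₂/V₁ = C₁/C₂ = 0.529.
V₂ = 0.529 × 10.9 = 5.77 V.

V ≈ 5.77 V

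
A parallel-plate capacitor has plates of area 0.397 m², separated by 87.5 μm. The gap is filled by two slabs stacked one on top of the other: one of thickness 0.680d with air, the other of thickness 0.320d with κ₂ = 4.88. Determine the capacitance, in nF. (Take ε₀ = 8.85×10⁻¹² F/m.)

Stacked slabs ⇒ two capacitors in series, each with the full plate area.
C₁ = κ₁ε₀A/d₁ = 1.00 × 8.85×10⁻¹² × 0.397 / 5.95×10⁻⁵ = 5.90×10⁻⁸ F.
C₂ = κ₂ε₀A/d₂ = 4.88 × 8.85×10⁻¹² × 0.397 / 2.80×10⁻⁵ = 6.12×10⁻⁷ F.
C = (1/C₁ + 1/C₂)⁻¹ = 5.39×10⁻⁸ F.

53.9 nF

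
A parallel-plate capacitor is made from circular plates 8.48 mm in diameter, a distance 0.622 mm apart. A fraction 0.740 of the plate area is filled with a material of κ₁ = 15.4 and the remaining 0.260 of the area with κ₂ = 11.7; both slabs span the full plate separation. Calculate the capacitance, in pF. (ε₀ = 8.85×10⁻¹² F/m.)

A = π(8.48/2 mm)² = 5.65×10⁻⁵ m².
Side-by-side slabs ⇒ two capacitors in parallel, each spanning the full gap.
C₁ = κ₁ε₀A₁/d = 15.4 × 8.85×10⁻¹² × 4.18×10⁻⁵ / 6.22×10⁻⁴ = 9.16×10⁻¹² F.
C₂ = κ₂ε₀A₂/d = 11.7 × 8.85×10⁻¹² × 1.47×10⁻⁵ / 6.22×10⁻⁴ = 2.44×10⁻¹² F.
C = C₁ + C₂ = 1.16×10⁻¹¹ F.

C ≈ 11.6 pF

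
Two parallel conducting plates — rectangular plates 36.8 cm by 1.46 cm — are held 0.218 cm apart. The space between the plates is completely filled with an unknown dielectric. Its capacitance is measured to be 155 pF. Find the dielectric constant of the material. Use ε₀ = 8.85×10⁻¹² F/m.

7.11

A = 36.8 × 1.46 cm² = 5.37×10⁻³ m².
κ = Cd/(ε₀A) = 1.55×10⁻¹⁰ × 2.18×10⁻³ / (8.85×10⁻¹² × 5.37×10⁻³) = 7.11.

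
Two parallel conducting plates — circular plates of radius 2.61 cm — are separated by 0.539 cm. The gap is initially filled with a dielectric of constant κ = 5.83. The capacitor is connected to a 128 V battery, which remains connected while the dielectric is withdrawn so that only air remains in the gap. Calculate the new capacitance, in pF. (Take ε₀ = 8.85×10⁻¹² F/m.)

A = π(2.61 cm)² = 2.14×10⁻³ m².
Initially C₁ = κε₀A/d = 5.83 × 8.85×10⁻¹² × 2.14×10⁻³ / 5.39×10⁻³ = 2.05×10⁻¹¹ F.
C = κε₀A/d scales with κ, so C₂/C₁ = 1/κ = 1/5.83 = 0.172.
C₂ = 0.172 × 2.05×10⁻¹¹ = 3.51×10⁻¹² F.

C ≈ 3.51 pF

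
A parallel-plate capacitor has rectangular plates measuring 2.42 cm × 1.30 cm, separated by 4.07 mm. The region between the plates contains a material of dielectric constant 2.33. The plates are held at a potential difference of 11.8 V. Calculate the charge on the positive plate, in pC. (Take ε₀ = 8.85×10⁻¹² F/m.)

A = 2.42 × 1.30 cm² = 3.15×10⁻⁴ m².
C = κε₀A/d = 2.33 × 8.85×10⁻¹² × 3.15×10⁻⁴ / 4.07×10⁻³ = 1.59×10⁻¹² F.
Q = CV = 1.59×10⁻¹² × 11.8 = 1.88×10⁻¹¹ C.

18.8 pC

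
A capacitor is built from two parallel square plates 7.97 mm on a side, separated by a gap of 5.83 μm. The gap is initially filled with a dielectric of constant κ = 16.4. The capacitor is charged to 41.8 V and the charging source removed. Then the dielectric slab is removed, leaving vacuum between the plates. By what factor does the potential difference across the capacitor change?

V₂/V₁ ≈ 16.4

Isolated ⇒ Q is held fixed.
C₂ = 0.0610 C₁ and V = Q/C, so V₂/V₁ = C₁/C₂ = 16.4.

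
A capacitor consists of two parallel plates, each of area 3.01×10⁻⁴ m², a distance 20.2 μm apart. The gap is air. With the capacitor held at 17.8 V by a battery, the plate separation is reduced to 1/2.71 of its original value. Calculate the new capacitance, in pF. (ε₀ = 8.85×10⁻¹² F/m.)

Initially C₁ = ε₀A/d = 8.85×10⁻¹² × 3.01×10⁻⁴ / 2.02×10⁻⁵ = 1.32×10⁻¹⁰ F.
C = ε₀A/d scales as 1/d, so C₂/C₁ = d₁/d₂ = 2.71.
C₂ = 2.71 × 1.32×10⁻¹⁰ = 3.57×10⁻¹⁰ F.

357 pF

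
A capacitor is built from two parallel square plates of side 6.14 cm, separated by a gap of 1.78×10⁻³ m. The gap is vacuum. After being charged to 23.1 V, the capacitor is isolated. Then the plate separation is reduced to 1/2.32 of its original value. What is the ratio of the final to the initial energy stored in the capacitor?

Isolated ⇒ Q is held fixed.
C₂ = 2.32 C₁ and U = Q²/(2C), so U₂/U₁ = C₁/C₂ = 0.431.

U₂/U₁ ≈ 0.431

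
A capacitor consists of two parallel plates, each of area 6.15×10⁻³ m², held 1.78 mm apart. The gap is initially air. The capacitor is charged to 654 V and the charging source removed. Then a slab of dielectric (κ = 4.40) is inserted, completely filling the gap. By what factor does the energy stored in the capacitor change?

U₂/U₁ ≈ 0.227

Isolated ⇒ Q is held fixed.
C₂ = 4.40 C₁ and U = Q²/(2C), so U₂/U₁ = C₁/C₂ = 0.227.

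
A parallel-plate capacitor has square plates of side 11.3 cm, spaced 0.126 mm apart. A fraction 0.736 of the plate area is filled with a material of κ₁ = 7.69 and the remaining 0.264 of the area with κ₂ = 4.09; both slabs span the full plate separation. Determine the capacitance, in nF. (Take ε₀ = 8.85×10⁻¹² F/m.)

A = (11.3 cm)² = 1.28×10⁻² m².
Side-by-side slabs ⇒ two capacitors in parallel, each spanning the full gap.
C₁ = κ₁ε₀A₁/d = 7.69 × 8.85×10⁻¹² × 9.40×10⁻³ / 1.26×10⁻⁴ = 5.08×10⁻⁹ F.
C₂ = κ₂ε₀A₂/d = 4.09 × 8.85×10⁻¹² × 3.37×10⁻³ / 1.26×10⁻⁴ = 9.68×10⁻¹⁰ F.
C = C₁ + C₂ = 6.04×10⁻⁹ F.

C ≈ 6.04 nF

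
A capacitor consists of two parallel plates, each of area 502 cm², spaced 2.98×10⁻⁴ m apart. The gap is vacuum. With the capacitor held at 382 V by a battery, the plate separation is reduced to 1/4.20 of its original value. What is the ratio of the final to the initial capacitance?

4.20

C = ε₀A/d scales as 1/d, so C₂/C₁ = d₁/d₂ = 4.20.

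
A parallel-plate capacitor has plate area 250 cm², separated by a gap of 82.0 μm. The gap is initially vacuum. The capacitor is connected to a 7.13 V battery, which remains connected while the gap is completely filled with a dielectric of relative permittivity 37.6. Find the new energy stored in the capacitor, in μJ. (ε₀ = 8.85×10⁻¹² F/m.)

A = 250 cm² = 2.50×10⁻² m².
Initially C₁ = ε₀A/d = 8.85×10⁻¹² × 2.50×10⁻² / 8.20×10⁻⁵ = 2.70×10⁻⁹ F.
U₁ = 6.86×10⁻⁸ J.
Battery connected ⇒ V is held fixed. C₂ = 37.6 C₁ and U = ½CV², so U₂/U₁ = C₂/C₁ = 37.6.
U₂ = 37.6 × 6.86×10⁻⁸ = 2.58×10⁻⁶ J.

U ≈ 2.58 μJ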